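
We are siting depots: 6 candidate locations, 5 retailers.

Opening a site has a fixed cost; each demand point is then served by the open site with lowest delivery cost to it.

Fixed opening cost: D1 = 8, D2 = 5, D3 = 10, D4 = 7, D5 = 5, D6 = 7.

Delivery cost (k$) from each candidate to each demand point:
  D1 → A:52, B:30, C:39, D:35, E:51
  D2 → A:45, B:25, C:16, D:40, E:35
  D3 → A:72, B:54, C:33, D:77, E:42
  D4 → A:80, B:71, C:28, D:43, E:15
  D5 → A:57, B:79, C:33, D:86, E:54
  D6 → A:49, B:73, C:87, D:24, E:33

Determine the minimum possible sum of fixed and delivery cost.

Open {D2, D4, D6}: assign each demand point to its cheapest open site.
  A→D2 45, B→D2 25, C→D2 16, D→D6 24, E→D4 15
  delivery cost 125, fixed 19 → total 144.
Compare {D2, D4, D5, D6}: delivery cost 125 + fixed 24 = 149.
Compare {D1, D2, D4, D6}: delivery cost 125 + fixed 27 = 152.
Compare {D2, D4}: delivery cost 141 + fixed 12 = 153.
All other subsets cost ≥ 149. Minimum total cost: 144.

144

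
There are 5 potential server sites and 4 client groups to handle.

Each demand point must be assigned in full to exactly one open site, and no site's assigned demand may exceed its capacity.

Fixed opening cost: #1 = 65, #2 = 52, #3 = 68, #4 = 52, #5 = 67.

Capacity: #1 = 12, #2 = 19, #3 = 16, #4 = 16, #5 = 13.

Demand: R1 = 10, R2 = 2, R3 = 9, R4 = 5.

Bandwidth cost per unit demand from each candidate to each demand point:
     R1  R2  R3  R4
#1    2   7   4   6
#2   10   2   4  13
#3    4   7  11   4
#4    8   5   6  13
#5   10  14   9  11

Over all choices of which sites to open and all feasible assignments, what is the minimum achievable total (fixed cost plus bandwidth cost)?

Open {#2, #3}; cheapest assignment that respects the capacities:
  #2 (cap 19, load 11): R2, R3 — cost 2×2 + 9×4 = 40
  #3 (cap 16, load 15): R1, R4 — cost 10×4 + 5×4 = 60
  Shipping 100, fixed 120 → total 220.
  Any other capacity-feasible assignment to {#2, #3} ships for at least 100.
Compare {#1, #2}: its best feasible assignment gives total 242.
Compare {#1, #3}: its best feasible assignment gives total 243.
Every other set of open sites that can feasibly serve all demand totals ≥ 242 even under its best assignment. Minimum: 220.

220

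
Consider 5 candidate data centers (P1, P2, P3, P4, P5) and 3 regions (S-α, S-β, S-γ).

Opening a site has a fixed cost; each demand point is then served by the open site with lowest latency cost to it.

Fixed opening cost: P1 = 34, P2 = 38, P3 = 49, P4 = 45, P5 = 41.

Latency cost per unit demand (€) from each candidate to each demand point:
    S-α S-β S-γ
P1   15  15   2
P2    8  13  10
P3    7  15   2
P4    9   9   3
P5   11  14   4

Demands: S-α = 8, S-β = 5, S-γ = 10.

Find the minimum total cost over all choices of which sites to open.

Open {P4}: assign each demand point to its cheapest open site.
  S-α→P4 8×9=72, S-β→P4 5×9=45, S-γ→P4 10×3=30
  latency cost 147, fixed 45 → total 192.
Compare {P3}: latency cost 151 + fixed 49 = 200.
Compare {P3, P4}: latency cost 121 + fixed 94 = 215.
Compare {P1, P4}: latency cost 137 + fixed 79 = 216.
All other subsets cost ≥ 200. Minimum total cost: 192.

192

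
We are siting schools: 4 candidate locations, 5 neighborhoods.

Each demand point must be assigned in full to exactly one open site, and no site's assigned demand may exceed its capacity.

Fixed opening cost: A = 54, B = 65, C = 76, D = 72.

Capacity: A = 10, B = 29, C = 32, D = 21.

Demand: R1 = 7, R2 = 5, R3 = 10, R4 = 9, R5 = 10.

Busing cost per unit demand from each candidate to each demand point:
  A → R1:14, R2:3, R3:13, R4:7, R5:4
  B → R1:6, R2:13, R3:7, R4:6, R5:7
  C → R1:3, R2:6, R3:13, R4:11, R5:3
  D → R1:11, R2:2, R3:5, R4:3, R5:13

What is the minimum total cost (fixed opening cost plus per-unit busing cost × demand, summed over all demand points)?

306

Open {C, D}; cheapest assignment that respects the capacities:
  C (cap 32, load 22): R1, R2, R5 — cost 7×3 + 5×6 + 10×3 = 81
  D (cap 21, load 19): R3, R4 — cost 10×5 + 9×3 = 77
  Shipping 158, fixed 148 → total 306.
  Any other capacity-feasible assignment to {C, D} ships for at least 158.
Compare {A, C, D}: its best feasible assignment gives total 345.
Compare {B, C}: its best feasible assignment gives total 346.
Every other set of open sites that can feasibly serve all demand totals ≥ 345 even under its best assignment. Minimum: 306.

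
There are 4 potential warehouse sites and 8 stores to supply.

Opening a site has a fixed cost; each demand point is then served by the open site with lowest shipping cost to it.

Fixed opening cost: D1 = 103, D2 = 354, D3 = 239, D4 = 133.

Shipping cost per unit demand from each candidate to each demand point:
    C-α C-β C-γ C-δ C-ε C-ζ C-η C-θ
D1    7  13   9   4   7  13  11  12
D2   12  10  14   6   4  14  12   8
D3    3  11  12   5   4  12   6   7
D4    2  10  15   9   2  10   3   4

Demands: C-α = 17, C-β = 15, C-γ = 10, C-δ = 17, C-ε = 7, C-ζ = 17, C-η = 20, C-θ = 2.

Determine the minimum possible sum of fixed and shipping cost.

Open {D1, D4}: assign each demand point to its cheapest open site.
  C-α→D4 17×2=34, C-β→D4 15×10=150, C-γ→D1 10×9=90, C-δ→D1 17×4=68, C-ε→D4 7×2=14, C-ζ→D4 17×10=170, C-η→D4 20×3=60, C-θ→D4 2×4=8
  shipping cost 594, fixed 236 → total 830.
Compare {D4}: shipping cost 739 + fixed 133 = 872.
Compare {D3, D4}: shipping cost 641 + fixed 372 = 1013.
Compare {D3}: shipping cost 787 + fixed 239 = 1026.
All other subsets cost ≥ 872. Minimum total cost: 830.

830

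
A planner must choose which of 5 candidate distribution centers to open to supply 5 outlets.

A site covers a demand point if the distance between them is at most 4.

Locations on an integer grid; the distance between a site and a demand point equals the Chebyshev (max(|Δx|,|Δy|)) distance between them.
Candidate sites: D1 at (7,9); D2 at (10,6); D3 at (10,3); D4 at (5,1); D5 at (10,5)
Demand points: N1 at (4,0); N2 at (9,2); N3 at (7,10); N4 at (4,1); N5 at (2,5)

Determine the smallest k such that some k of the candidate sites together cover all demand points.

2

Coverage sets (demand points within 4 of each site):
  D1: {N3}
  D2: {N2, N3}
  D3: {N2}
  D4: {N1, N2, N4, N5}
  D5: {N2}
No single site covers all 5 demand points.
But {D1, D4} covers everything, so the minimum is 2.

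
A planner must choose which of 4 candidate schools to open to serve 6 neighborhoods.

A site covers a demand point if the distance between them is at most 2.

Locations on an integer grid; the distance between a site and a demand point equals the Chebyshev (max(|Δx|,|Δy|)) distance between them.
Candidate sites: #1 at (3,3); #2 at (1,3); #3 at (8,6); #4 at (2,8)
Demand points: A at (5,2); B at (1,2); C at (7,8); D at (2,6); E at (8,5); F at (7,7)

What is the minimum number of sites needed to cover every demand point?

3

Coverage sets (demand points within 2 of each site):
  #1: {A, B}
  #2: {B}
  #3: {C, E, F}
  #4: {D}
No 2 sites suffice: every size-2 union leaves at least one demand point uncovered.
But {#1, #3, #4} covers everything, so the minimum is 3.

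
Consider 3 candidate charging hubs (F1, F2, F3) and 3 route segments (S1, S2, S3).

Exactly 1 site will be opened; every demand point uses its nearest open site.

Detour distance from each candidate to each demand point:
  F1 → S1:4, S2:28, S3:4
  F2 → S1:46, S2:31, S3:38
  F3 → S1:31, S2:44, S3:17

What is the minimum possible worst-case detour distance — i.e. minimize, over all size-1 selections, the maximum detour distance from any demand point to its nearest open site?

Open {F1}.
  Farthest demand point is S2 at detour distance 28 (to F1); all others are ≤ 28.
With {F3} the worst case is 44.
With {F2} the worst case is 46.
No size-1 selection achieves below 28.

28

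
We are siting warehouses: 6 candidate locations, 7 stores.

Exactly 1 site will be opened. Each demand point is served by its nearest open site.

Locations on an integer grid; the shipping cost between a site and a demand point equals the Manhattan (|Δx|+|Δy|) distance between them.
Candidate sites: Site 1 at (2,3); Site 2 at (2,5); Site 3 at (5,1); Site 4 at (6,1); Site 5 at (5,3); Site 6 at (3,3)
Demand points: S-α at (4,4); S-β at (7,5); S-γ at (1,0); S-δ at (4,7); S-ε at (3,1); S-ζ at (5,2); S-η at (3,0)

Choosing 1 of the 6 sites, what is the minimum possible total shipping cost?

26

Open {Site 6}.
  S-α→Site 6 2, S-β→Site 6 6, S-γ→Site 6 5, S-δ→Site 6 5, S-ε→Site 6 2, S-ζ→Site 6 3, S-η→Site 6 3  ⇒ total 26.
Compare {Site 3}: total 28.
Compare {Site 5}: total 28.
No size-1 selection does better; minimum is 26.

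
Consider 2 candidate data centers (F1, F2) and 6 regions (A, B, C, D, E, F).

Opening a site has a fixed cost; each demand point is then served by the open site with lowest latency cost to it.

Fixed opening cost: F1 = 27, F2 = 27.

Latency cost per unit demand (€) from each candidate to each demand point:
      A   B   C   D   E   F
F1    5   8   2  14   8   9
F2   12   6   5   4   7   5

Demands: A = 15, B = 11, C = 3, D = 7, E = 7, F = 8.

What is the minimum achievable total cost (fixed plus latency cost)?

318

Open {F1, F2}: assign each demand point to its cheapest open site.
  A→F1 15×5=75, B→F2 11×6=66, C→F1 3×2=6, D→F2 7×4=28, E→F2 7×7=49, F→F2 8×5=40
  latency cost 264, fixed 54 → total 318.
Compare {F2}: latency cost 378 + fixed 27 = 405.
Compare {F1}: latency cost 395 + fixed 27 = 422.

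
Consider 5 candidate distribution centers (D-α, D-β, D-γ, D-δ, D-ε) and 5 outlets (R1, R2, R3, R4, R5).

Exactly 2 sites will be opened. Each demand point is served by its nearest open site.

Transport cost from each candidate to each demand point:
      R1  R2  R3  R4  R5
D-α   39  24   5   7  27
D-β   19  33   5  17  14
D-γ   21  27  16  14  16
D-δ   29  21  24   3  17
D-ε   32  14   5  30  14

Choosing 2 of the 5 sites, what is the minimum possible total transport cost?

Open {D-β, D-δ}.
  R1→D-β 19, R2→D-δ 21, R3→D-β 5, R4→D-δ 3, R5→D-β 14  ⇒ total 62.
Compare {D-δ, D-ε}: total 65.
Compare {D-γ, D-ε}: total 68.
No size-2 selection does better; minimum is 62.

62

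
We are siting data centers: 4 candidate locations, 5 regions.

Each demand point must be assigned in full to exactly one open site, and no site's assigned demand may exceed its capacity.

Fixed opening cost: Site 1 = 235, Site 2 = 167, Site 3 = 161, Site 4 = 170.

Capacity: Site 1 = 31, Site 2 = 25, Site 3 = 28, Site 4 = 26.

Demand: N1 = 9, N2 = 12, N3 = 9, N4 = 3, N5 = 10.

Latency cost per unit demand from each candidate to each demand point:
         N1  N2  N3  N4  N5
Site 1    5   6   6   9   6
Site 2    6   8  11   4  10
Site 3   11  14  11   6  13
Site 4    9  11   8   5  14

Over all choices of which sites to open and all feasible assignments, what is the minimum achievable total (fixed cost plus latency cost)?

Open {Site 1, Site 2}; cheapest assignment that respects the capacities:
  Site 1 (cap 31, load 31): N2, N3, N5 — cost 12×6 + 9×6 + 10×6 = 186
  Site 2 (cap 25, load 12): N1, N4 — cost 9×6 + 3×4 = 66
  Shipping 252, fixed 402 → total 654.
  Any other capacity-feasible assignment to {Site 1, Site 2} ships for at least 252.
Compare {Site 1, Site 4}: its best feasible assignment gives total 669.
Compare {Site 1, Site 3}: its best feasible assignment gives total 690.
Every other set of open sites that can feasibly serve all demand totals ≥ 669 even under its best assignment. Minimum: 654.

654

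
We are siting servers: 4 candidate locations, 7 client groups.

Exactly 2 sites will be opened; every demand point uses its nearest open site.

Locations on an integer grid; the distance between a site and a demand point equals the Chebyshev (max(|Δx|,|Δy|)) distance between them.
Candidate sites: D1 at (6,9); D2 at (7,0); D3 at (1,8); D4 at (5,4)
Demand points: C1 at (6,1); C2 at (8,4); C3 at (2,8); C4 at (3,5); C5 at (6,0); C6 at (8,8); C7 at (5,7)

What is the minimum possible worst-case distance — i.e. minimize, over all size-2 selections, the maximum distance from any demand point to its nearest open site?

4

Open {D1, D2}.
  Farthest demand point is C2 at distance 4 (to D2); all others are ≤ 4.
With {D1, D4} the worst case is 4.
With {D2, D4} the worst case is 4.
No size-2 selection achieves below 4.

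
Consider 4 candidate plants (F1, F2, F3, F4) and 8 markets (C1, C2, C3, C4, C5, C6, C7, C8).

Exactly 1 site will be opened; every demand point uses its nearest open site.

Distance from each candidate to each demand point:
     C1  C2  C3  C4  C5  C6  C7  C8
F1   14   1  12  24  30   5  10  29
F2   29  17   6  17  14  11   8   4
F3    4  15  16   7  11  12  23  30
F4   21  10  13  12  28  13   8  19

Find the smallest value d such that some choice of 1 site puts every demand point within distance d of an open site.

Open {F4}.
  Farthest demand point is C5 at distance 28 (to F4); all others are ≤ 28.
With {F2} the worst case is 29.
With {F1} the worst case is 30.
No size-1 selection achieves below 28.

28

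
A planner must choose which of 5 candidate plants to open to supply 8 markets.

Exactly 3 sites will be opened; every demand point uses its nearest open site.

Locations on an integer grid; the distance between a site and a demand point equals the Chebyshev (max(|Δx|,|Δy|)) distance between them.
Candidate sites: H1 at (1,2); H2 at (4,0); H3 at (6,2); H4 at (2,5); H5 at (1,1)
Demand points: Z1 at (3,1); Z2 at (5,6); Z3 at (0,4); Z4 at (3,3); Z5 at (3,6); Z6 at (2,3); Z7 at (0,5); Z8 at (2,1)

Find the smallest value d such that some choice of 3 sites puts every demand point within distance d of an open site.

3

Open {H1, H2, H4}.
  Farthest demand point is Z2 at distance 3 (to H4); all others are ≤ 3.
With {H1, H3, H4} the worst case is 3.
With {H1, H4, H5} the worst case is 3.
No size-3 selection achieves below 3.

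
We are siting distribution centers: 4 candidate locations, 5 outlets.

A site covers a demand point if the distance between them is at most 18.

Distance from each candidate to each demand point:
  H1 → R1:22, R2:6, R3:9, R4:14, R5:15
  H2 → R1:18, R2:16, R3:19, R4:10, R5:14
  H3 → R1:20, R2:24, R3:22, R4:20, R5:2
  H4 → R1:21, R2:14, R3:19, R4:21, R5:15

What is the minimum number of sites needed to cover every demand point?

2

Coverage sets (demand points within 18 of each site):
  H1: {R2, R3, R4, R5}
  H2: {R1, R2, R4, R5}
  H3: {R5}
  H4: {R2, R5}
No single site covers all 5 demand points.
But {H1, H2} covers everything, so the minimum is 2.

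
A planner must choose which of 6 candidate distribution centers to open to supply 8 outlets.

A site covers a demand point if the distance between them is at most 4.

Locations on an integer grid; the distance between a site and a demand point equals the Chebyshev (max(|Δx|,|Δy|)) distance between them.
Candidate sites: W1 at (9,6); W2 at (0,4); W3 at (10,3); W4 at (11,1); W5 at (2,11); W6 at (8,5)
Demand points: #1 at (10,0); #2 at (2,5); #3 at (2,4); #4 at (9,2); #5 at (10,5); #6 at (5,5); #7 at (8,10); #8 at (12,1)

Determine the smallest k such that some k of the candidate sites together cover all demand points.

3

Coverage sets (demand points within 4 of each site):
  W1: {#4, #5, #6, #7}
  W2: {#2, #3}
  W3: {#1, #4, #5, #8}
  W4: {#1, #4, #5, #8}
  W5: {}
  W6: {#4, #5, #6, #8}
No 2 sites suffice: every size-2 union leaves at least one demand point uncovered.
But {W1, W2, W3} covers everything, so the minimum is 3.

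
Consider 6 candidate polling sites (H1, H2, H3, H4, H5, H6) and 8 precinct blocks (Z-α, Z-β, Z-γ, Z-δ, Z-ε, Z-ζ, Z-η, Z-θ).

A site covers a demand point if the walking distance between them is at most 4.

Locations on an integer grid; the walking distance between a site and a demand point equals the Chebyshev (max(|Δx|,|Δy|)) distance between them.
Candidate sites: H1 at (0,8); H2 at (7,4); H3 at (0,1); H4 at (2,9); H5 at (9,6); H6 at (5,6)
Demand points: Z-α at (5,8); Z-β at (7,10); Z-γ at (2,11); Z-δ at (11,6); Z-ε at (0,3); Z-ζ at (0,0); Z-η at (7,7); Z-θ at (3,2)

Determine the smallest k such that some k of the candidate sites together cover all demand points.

Coverage sets (demand points within 4 of each site):
  H1: {Z-γ}
  H2: {Z-α, Z-δ, Z-η, Z-θ}
  H3: {Z-ε, Z-ζ, Z-θ}
  H4: {Z-α, Z-γ}
  H5: {Z-α, Z-β, Z-δ, Z-η}
  H6: {Z-α, Z-β, Z-η, Z-θ}
No 2 sites suffice: every size-2 union leaves at least one demand point uncovered.
But {H1, H3, H5} covers everything, so the minimum is 3.

3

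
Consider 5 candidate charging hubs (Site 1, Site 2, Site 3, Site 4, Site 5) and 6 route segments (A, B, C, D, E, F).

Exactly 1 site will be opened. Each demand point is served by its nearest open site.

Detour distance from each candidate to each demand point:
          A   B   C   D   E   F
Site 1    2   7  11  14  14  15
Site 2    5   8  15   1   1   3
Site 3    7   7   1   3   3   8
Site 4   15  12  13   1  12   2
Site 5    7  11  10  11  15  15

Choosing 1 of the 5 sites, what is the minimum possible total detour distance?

Open {Site 3}.
  A→Site 3 7, B→Site 3 7, C→Site 3 1, D→Site 3 3, E→Site 3 3, F→Site 3 8  ⇒ total 29.
Compare {Site 2}: total 33.
Compare {Site 4}: total 55.
No size-1 selection does better; minimum is 29.

29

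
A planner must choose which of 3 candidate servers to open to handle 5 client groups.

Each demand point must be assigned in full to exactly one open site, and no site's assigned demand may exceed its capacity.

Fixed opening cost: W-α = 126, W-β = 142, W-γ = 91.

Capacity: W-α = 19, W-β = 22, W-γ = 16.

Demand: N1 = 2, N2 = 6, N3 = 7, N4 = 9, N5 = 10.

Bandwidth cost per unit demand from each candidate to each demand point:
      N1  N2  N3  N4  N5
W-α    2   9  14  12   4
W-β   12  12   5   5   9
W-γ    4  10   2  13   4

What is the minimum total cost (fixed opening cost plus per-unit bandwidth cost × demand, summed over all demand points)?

Open {W-β, W-γ}; cheapest assignment that respects the capacities:
  W-β (cap 22, load 22): N2, N3, N4 — cost 6×12 + 7×5 + 9×5 = 152
  W-γ (cap 16, load 12): N1, N5 — cost 2×4 + 10×4 = 48
  Shipping 200, fixed 233 → total 433.
  Any other capacity-feasible assignment to {W-β, W-γ} ships for at least 200.
Compare {W-α, W-β}: its best feasible assignment gives total 446.
Compare {W-α, W-γ}: its best feasible assignment gives total 446.
Every other set of open sites that can feasibly serve all demand totals ≥ 446 even under its best assignment. Minimum: 433.

433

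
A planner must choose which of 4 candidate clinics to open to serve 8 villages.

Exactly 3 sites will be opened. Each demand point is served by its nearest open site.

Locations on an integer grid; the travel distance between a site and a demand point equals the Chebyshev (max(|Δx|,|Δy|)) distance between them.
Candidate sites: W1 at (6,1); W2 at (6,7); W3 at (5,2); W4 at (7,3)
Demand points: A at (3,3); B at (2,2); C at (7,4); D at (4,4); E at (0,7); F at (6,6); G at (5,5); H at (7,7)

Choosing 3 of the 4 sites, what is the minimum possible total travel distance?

17

Open {W2, W3, W4}.
  A→W3 2, B→W3 3, C→W4 1, D→W3 2, E→W3 5, F→W2 1, G→W2 2, H→W2 1  ⇒ total 17.
Compare {W1, W2, W3}: total 18.
Compare {W1, W2, W4}: total 21.
No size-3 selection does better; minimum is 17.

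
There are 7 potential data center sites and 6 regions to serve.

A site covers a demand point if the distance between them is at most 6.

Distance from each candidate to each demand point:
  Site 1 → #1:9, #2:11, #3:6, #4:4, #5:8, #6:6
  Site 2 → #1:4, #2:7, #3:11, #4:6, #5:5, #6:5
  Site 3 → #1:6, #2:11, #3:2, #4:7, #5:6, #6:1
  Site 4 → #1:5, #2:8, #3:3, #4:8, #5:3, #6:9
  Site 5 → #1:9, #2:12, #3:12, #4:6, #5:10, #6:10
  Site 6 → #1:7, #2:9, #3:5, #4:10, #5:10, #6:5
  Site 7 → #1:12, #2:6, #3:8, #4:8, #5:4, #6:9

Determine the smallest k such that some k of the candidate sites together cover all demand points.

Coverage sets (demand points within 6 of each site):
  Site 1: {#3, #4, #6}
  Site 2: {#1, #4, #5, #6}
  Site 3: {#1, #3, #5, #6}
  Site 4: {#1, #3, #5}
  Site 5: {#4}
  Site 6: {#3, #6}
  Site 7: {#2, #5}
No 2 sites suffice: every size-2 union leaves at least one demand point uncovered.
But {Site 1, Site 2, Site 7} covers everything, so the minimum is 3.

3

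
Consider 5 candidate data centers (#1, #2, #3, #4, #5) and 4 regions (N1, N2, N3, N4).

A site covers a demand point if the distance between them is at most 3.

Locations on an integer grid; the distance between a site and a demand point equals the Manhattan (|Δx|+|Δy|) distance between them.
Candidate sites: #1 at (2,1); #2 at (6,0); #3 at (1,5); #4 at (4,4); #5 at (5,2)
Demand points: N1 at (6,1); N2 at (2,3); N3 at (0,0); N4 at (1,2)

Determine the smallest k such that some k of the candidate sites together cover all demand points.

Coverage sets (demand points within 3 of each site):
  #1: {N2, N3, N4}
  #2: {N1}
  #3: {N2, N4}
  #4: {N2}
  #5: {N1}
No single site covers all 4 demand points.
But {#1, #2} covers everything, so the minimum is 2.

2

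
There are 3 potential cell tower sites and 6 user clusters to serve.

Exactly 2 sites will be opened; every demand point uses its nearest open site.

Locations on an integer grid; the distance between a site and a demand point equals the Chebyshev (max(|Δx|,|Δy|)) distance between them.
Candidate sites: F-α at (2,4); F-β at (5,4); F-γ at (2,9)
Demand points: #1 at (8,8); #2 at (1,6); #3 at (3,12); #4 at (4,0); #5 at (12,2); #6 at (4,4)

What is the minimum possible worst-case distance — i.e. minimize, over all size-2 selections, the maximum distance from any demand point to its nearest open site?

Open {F-β, F-γ}.
  Farthest demand point is #5 at distance 7 (to F-β); all others are ≤ 7.
With {F-α, F-β} the worst case is 8.
With {F-α, F-γ} the worst case is 10.
No size-2 selection achieves below 7.

7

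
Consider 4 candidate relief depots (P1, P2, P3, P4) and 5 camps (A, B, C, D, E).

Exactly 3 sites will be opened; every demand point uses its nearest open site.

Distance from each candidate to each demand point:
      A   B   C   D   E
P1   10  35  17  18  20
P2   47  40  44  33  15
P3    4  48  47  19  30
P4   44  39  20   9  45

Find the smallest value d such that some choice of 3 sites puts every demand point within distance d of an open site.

35

Open {P1, P2, P3}.
  Farthest demand point is B at distance 35 (to P1); all others are ≤ 35.
With {P1, P2, P4} the worst case is 35.
With {P1, P3, P4} the worst case is 35.
No size-3 selection achieves below 35.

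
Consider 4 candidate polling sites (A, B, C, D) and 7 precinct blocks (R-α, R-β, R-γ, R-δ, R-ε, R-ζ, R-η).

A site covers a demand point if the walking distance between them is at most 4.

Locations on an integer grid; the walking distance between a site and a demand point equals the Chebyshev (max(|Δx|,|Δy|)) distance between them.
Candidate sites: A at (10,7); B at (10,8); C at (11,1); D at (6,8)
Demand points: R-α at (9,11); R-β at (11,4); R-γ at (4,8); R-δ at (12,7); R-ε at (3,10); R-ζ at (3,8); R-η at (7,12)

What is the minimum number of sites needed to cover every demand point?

2

Coverage sets (demand points within 4 of each site):
  A: {R-α, R-β, R-δ}
  B: {R-α, R-β, R-δ, R-η}
  C: {R-β}
  D: {R-α, R-γ, R-ε, R-ζ, R-η}
No single site covers all 7 demand points.
But {A, D} covers everything, so the minimum is 2.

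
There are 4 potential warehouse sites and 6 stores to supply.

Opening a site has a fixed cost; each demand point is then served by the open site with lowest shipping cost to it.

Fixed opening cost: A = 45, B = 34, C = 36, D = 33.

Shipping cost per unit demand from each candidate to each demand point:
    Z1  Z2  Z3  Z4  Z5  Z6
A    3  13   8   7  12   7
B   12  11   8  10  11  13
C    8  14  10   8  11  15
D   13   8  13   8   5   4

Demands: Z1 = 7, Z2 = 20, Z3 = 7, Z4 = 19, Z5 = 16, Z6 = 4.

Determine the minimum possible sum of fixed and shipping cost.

544

Open {A, D}: assign each demand point to its cheapest open site.
  Z1→A 7×3=21, Z2→D 20×8=160, Z3→A 7×8=56, Z4→A 19×7=133, Z5→D 16×5=80, Z6→D 4×4=16
  shipping cost 466, fixed 78 → total 544.
Compare {A, B, D}: shipping cost 466 + fixed 112 = 578.
Compare {A, C, D}: shipping cost 466 + fixed 114 = 580.
Compare {C, D}: shipping cost 534 + fixed 69 = 603.
All other subsets cost ≥ 578. Minimum total cost: 544.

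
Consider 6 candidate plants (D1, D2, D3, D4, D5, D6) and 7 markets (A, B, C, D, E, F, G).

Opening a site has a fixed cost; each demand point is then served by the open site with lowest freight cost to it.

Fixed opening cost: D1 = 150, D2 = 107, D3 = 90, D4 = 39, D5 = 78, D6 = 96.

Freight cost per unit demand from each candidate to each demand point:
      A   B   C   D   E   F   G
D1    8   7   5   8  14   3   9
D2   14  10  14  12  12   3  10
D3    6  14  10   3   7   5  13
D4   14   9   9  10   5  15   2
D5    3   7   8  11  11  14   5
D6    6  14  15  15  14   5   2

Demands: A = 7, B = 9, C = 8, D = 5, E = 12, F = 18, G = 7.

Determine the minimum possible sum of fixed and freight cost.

Open {D3, D4}: assign each demand point to its cheapest open site.
  A→D3 7×6=42, B→D4 9×9=81, C→D4 8×9=72, D→D3 5×3=15, E→D4 12×5=60, F→D3 18×5=90, G→D4 7×2=14
  freight cost 374, fixed 129 → total 503.
Compare {D1, D4}: freight cost 327 + fixed 189 = 516.
Compare {D3, D4, D5}: freight cost 327 + fixed 207 = 534.
Compare {D3, D5}: freight cost 372 + fixed 168 = 540.
All other subsets cost ≥ 516. Minimum total cost: 503.

503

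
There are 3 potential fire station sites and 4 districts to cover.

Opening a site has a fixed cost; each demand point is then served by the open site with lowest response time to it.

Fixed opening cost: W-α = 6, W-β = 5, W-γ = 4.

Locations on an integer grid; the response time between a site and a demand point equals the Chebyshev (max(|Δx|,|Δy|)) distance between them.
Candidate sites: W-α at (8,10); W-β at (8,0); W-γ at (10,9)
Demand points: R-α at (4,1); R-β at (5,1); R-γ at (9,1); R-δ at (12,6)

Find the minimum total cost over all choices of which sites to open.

Open {W-β}: assign each demand point to its cheapest open site.
  R-α→W-β 4, R-β→W-β 3, R-γ→W-β 1, R-δ→W-β 6
  response time 14, fixed 5 → total 19.
Compare {W-β, W-γ}: response time 11 + fixed 9 = 20.
Compare {W-α, W-β}: response time 12 + fixed 11 = 23.
Compare {W-α, W-β, W-γ}: response time 11 + fixed 15 = 26.
All other subsets cost ≥ 20. Minimum total cost: 19.

19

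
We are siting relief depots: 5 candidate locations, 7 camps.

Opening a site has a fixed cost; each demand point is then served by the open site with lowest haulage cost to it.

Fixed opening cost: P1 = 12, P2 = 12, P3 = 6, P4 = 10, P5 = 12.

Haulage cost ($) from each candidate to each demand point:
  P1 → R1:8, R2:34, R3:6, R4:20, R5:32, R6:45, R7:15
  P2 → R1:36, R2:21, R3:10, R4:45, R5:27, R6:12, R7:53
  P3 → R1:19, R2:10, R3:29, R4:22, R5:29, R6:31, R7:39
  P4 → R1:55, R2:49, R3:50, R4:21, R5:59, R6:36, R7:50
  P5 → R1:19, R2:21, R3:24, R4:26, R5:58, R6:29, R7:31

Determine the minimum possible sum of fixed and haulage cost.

128

Open {P1, P2, P3}: assign each demand point to its cheapest open site.
  R1→P1 8, R2→P3 10, R3→P1 6, R4→P1 20, R5→P2 27, R6→P2 12, R7→P1 15
  haulage cost 98, fixed 30 → total 128.
Compare {P1, P2}: haulage cost 109 + fixed 24 = 133.
Compare {P1, P3}: haulage cost 119 + fixed 18 = 137.
Compare {P1, P2, P3, P4}: haulage cost 98 + fixed 40 = 138.
All other subsets cost ≥ 133. Minimum total cost: 128.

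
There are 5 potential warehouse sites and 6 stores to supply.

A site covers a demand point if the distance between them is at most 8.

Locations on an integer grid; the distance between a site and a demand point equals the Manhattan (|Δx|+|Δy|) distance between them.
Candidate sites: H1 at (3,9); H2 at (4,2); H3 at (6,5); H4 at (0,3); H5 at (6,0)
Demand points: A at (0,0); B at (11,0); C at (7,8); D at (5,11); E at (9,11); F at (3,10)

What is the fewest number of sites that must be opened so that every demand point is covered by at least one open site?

Coverage sets (demand points within 8 of each site):
  H1: {C, D, E, F}
  H2: {A}
  H3: {C, D, F}
  H4: {A}
  H5: {A, B}
No single site covers all 6 demand points.
But {H1, H5} covers everything, so the minimum is 2.

2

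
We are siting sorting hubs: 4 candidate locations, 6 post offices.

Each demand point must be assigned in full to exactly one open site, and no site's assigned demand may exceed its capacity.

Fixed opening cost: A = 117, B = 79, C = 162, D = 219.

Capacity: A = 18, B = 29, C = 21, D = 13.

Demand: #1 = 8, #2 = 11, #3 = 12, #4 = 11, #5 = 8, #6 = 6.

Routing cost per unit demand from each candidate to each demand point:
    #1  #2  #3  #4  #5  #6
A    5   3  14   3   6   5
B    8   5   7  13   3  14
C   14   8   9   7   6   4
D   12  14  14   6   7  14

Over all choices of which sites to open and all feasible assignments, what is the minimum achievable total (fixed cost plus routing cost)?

664

Open {A, B, C}; cheapest assignment that respects the capacities:
  A (cap 18, load 11): #2 — cost 11×3 = 33
  B (cap 29, load 28): #1, #3, #5 — cost 8×8 + 12×7 + 8×3 = 172
  C (cap 21, load 17): #4, #6 — cost 11×7 + 6×4 = 101
  Shipping 306, fixed 358 → total 664.
  Any other capacity-feasible assignment to {A, B, C} ships for at least 306.
Compare {A, B, D}: its best feasible assignment gives total 716.
Compare {B, C, D}: its best feasible assignment gives total 801.
Every other set of open sites that can feasibly serve all demand totals ≥ 716 even under its best assignment. Minimum: 664.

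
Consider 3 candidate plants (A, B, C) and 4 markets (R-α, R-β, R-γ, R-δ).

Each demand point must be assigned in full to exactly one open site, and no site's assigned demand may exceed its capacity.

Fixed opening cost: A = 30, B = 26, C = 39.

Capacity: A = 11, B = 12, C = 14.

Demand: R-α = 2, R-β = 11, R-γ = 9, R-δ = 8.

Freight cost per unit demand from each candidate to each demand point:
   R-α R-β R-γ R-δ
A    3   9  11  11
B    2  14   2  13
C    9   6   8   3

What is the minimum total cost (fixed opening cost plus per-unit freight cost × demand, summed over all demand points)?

Open {A, B, C}; cheapest assignment that respects the capacities:
  A (cap 11, load 11): R-β — cost 11×9 = 99
  B (cap 12, load 11): R-α, R-γ — cost 2×2 + 9×2 = 22
  C (cap 14, load 8): R-δ — cost 8×3 = 24
  Shipping 145, fixed 95 → total 240.
  Any other capacity-feasible assignment to {A, B, C} ships for at least 145.
Total demand is 30 and no other set of sites has combined capacity ≥ 30, so {A, B, C} is the only feasible choice of open sites. Minimum: 240.

240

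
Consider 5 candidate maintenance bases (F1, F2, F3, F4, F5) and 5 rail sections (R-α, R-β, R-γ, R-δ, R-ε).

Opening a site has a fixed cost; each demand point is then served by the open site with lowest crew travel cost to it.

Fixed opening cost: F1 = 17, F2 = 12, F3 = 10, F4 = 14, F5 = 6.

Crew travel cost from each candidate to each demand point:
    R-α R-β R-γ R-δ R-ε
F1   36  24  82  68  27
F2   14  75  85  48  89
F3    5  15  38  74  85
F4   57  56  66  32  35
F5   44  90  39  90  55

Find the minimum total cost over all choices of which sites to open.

149

Open {F3, F4}: assign each demand point to its cheapest open site.
  R-α→F3 5, R-β→F3 15, R-γ→F3 38, R-δ→F4 32, R-ε→F4 35
  crew travel cost 125, fixed 24 → total 149.
Compare {F3, F4, F5}: crew travel cost 125 + fixed 30 = 155.
Compare {F1, F3, F4}: crew travel cost 117 + fixed 41 = 158.
Compare {F2, F3, F4}: crew travel cost 125 + fixed 36 = 161.
All other subsets cost ≥ 155. Minimum total cost: 149.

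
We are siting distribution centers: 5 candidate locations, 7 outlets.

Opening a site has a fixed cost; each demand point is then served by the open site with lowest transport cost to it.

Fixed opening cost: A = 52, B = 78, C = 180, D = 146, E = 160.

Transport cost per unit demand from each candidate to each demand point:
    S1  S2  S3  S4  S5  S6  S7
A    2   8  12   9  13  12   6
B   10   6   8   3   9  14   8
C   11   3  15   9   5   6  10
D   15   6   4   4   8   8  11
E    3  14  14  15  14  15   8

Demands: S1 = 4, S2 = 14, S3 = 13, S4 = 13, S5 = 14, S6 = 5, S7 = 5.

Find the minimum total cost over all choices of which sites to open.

Open {A, D}: assign each demand point to its cheapest open site.
  S1→A 4×2=8, S2→D 14×6=84, S3→D 13×4=52, S4→D 13×4=52, S5→D 14×8=112, S6→D 5×8=40, S7→A 5×6=30
  transport cost 378, fixed 198 → total 576.
Compare {B}: transport cost 503 + fixed 78 = 581.
Compare {A, B}: transport cost 451 + fixed 130 = 581.
Compare {D}: transport cost 455 + fixed 146 = 601.
All other subsets cost ≥ 581. Minimum total cost: 576.

576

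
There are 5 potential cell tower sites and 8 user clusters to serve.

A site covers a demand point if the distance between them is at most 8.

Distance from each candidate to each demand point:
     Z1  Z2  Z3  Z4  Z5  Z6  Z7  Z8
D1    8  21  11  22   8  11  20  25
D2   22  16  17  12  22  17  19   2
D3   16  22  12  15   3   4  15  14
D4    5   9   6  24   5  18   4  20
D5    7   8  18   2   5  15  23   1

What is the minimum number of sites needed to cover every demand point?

Coverage sets (demand points within 8 of each site):
  D1: {Z1, Z5}
  D2: {Z8}
  D3: {Z5, Z6}
  D4: {Z1, Z3, Z5, Z7}
  D5: {Z1, Z2, Z4, Z5, Z8}
No 2 sites suffice: every size-2 union leaves at least one demand point uncovered.
But {D3, D4, D5} covers everything, so the minimum is 3.

3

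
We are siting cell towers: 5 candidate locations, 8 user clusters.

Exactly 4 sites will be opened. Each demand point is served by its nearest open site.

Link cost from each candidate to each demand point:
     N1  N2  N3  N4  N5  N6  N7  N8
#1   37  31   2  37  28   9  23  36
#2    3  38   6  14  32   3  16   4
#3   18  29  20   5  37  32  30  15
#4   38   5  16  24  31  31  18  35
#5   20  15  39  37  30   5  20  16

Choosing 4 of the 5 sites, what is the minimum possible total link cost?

66

Open {#1, #2, #3, #4}.
  N1→#2 3, N2→#4 5, N3→#1 2, N4→#3 5, N5→#1 28, N6→#2 3, N7→#2 16, N8→#2 4  ⇒ total 66.
Compare {#2, #3, #4, #5}: total 72.
Compare {#1, #2, #4, #5}: total 75.
No size-4 selection does better; minimum is 66.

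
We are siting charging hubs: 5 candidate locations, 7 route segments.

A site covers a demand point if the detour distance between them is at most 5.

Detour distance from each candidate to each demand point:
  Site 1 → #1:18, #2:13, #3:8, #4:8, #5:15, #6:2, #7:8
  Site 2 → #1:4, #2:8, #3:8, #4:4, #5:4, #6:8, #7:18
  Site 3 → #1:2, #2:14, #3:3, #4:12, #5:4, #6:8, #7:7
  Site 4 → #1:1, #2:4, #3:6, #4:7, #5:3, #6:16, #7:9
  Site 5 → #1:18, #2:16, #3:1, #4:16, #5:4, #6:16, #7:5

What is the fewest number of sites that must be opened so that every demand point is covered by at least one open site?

4

Coverage sets (demand points within 5 of each site):
  Site 1: {#6}
  Site 2: {#1, #4, #5}
  Site 3: {#1, #3, #5}
  Site 4: {#1, #2, #5}
  Site 5: {#3, #5, #7}
No 3 sites suffice: every size-3 union leaves at least one demand point uncovered.
But {Site 1, Site 2, Site 4, Site 5} covers everything, so the minimum is 4.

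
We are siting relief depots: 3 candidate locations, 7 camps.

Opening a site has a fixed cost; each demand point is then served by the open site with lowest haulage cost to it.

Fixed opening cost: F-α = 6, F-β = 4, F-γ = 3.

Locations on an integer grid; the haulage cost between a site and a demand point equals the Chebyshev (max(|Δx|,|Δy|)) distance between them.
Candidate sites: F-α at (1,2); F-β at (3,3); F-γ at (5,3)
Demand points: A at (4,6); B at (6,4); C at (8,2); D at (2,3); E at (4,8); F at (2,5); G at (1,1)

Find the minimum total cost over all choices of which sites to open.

24

Open {F-β, F-γ}: assign each demand point to its cheapest open site.
  A→F-β 3, B→F-γ 1, C→F-γ 3, D→F-β 1, E→F-β 5, F→F-β 2, G→F-β 2
  haulage cost 17, fixed 7 → total 24.
Compare {F-β}: haulage cost 21 + fixed 4 = 25.
Compare {F-γ}: haulage cost 22 + fixed 3 = 25.
Compare {F-α, F-γ}: haulage cost 17 + fixed 9 = 26.
All other subsets cost ≥ 25. Minimum total cost: 24.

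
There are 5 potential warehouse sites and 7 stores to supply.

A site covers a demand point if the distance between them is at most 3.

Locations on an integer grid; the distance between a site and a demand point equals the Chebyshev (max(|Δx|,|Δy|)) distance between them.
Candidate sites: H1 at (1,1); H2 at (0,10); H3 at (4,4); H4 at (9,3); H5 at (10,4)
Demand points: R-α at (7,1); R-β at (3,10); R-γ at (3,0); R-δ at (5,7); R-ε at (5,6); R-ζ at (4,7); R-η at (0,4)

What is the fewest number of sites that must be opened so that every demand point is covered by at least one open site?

Coverage sets (demand points within 3 of each site):
  H1: {R-γ, R-η}
  H2: {R-β}
  H3: {R-α, R-δ, R-ε, R-ζ}
  H4: {R-α}
  H5: {R-α}
No 2 sites suffice: every size-2 union leaves at least one demand point uncovered.
But {H1, H2, H3} covers everything, so the minimum is 3.

3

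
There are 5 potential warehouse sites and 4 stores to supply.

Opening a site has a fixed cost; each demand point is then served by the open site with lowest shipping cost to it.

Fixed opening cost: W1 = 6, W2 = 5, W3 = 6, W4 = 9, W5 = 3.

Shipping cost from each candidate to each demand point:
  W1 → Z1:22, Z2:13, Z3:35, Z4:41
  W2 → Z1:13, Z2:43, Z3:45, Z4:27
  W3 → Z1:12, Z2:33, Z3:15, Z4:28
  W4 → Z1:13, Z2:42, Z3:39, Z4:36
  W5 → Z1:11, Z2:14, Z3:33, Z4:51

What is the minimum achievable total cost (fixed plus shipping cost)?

77

Open {W3, W5}: assign each demand point to its cheapest open site.
  Z1→W5 11, Z2→W5 14, Z3→W3 15, Z4→W3 28
  shipping cost 68, fixed 9 → total 77.
Compare {W1, W3}: shipping cost 68 + fixed 12 = 80.
Compare {W2, W3, W5}: shipping cost 67 + fixed 14 = 81.
Compare {W1, W3, W5}: shipping cost 67 + fixed 15 = 82.
All other subsets cost ≥ 80. Minimum total cost: 77.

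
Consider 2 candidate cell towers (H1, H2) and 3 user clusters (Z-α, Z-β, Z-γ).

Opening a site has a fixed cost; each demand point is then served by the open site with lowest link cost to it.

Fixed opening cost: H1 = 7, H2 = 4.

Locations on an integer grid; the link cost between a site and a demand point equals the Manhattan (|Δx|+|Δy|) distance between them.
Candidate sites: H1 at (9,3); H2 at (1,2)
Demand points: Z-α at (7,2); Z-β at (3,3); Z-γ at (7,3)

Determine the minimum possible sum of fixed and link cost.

18

Open {H1}: assign each demand point to its cheapest open site.
  Z-α→H1 3, Z-β→H1 6, Z-γ→H1 2
  link cost 11, fixed 7 → total 18.
Compare {H1, H2}: link cost 8 + fixed 11 = 19.
Compare {H2}: link cost 16 + fixed 4 = 20.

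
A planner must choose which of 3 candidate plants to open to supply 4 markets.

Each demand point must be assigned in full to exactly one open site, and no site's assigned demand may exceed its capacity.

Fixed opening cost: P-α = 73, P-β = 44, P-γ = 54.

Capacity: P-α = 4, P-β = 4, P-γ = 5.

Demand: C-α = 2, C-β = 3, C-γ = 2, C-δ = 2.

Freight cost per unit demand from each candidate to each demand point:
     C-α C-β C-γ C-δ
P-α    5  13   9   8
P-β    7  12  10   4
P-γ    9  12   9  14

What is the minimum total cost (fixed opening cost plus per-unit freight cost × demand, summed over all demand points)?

Open {P-β, P-γ}; cheapest assignment that respects the capacities:
  P-β (cap 4, load 4): C-α, C-δ — cost 2×7 + 2×4 = 22
  P-γ (cap 5, load 5): C-β, C-γ — cost 3×12 + 2×9 = 54
  Shipping 76, fixed 98 → total 174.
  Any other capacity-feasible assignment to {P-β, P-γ} ships for at least 76.
Compare {P-α, P-γ}: its best feasible assignment gives total 207.
Compare {P-α, P-β, P-γ}: its best feasible assignment gives total 243.
Every other set of open sites that can feasibly serve all demand totals ≥ 207 even under its best assignment. Minimum: 174.

174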